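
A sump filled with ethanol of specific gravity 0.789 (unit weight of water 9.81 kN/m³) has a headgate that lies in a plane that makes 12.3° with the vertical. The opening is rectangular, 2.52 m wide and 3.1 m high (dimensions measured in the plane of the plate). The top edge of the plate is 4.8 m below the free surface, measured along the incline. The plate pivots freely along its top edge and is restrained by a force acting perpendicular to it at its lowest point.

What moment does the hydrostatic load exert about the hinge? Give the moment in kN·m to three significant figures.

γ = 0.789 × 9.81 = 7.74009 kN/m³.
The plate makes 12.3° with the vertical, i.e. θ = 90° − 12.3° = 77.7° to the horizontal. Measuring y along the incline from the free-surface line, vertical depth h = y·sinθ with sinθ = 0.977046.
The centroid lies 3.1/2 = 1.55 m below the top edge, so y_c = 4.8 + 1.55 = 6.35 m and h_c = 6.35 × 0.977046 = 6.20424 m.
A = 2.52 × 3.1 = 7.812 m².
Resultant F = γ·h_c·A = 7.74009 × 6.20424 × 7.812 = 375.143 kN.
I_c = b·h³/12 = 2.52 × 3.1³/12 = 6.25611 m⁴.
Centre of pressure: y_p = y_c + I_c/(y_c·A) = 6.35 + 6.25611/(6.35 × 7.812) = 6.35 + 0.126115 = 6.47612 m along the plane.
The resultant acts 1.55 + 0.126115 = 1.67612 m (along the plate) below the hinge at the top edge, so the moment about the hinge is M = F × 1.67612 = 375.143 × 1.67612 = 628.785 kN·m.

M ≈ 629 kN·m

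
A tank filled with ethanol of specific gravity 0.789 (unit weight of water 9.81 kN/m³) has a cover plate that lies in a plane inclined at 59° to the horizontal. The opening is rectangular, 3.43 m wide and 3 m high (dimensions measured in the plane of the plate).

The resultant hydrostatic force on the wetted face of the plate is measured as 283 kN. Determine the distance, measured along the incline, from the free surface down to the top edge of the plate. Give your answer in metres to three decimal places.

γ = 0.789 × 9.81 = 7.74009 kN/m³.
A = 3.43 × 3 = 10.29 m².
From F = γ·h_c·A, the centroid depth is h_c = 283/(7.74009 × 10.29) = 3.55324 m.
Let θ = 59° be the plate's angle to the horizontal; measure y along the incline from where the plane meets the free surface. Vertical depth h = y·sinθ with sinθ = 0.857167.
Along the incline, y_c = h_c/sinθ = 3.55324/0.857167 = 4.14533 m.
The centroid lies 3/2 = 1.5 m below the top edge, so the top edge sits at y_top = 4.14533 − 1.5 = 2.64533 m along the incline.

y_top ≈ 2.645 m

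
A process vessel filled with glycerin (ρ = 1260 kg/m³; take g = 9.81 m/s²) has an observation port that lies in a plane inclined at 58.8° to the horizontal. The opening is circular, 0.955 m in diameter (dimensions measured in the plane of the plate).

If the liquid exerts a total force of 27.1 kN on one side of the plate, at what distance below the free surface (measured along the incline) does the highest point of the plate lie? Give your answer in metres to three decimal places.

y_top ≈ 3.101 m

γ = ρg = 1260 × 9.81 / 1000 = 12.3606 kN/m³.
A = π(0.4775)² = 0.716303 m².
From F = γ·h_c·A, the centroid depth is h_c = 27.1/(12.3606 × 0.716303) = 3.06079 m.
Let θ = 58.8° be the plate's angle to the horizontal; measure y along the incline from where the plane meets the free surface. Vertical depth h = y·sinθ with sinθ = 0.855364.
Along the incline, y_c = h_c/sinθ = 3.06079/0.855364 = 3.57835 m.
The centroid is at the centre, 0.4775 m below the top of the plate, so the highest point sits at y_top = 3.57835 − 0.4775 = 3.10085 m along the incline.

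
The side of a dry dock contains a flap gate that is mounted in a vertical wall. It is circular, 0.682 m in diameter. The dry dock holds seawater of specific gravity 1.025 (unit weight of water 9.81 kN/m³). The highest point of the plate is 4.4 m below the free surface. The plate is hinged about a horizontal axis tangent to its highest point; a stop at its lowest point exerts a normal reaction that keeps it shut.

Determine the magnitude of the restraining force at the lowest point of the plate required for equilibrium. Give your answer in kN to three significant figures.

P ≈ 8.86 kN

γ = 1.025 × 9.81 = 10.05525 kN/m³.
The centroid is at the centre, 0.341 m below the top of the plate, so the centroid depth is h_c = 4.4 + 0.341 = 4.741 m.
A = π(0.341)² = 0.365308 m².
Resultant F = γ·h_c·A = 10.05525 × 4.741 × 0.365308 = 17.4149 kN.
I_c = πr⁴/4 = π × 0.341⁴/4 = 0.0106196 m⁴.
Centre of pressure: y_p = y_c + I_c/(y_c·A) = 4.741 + 0.0106196/(4.741 × 0.365308) = 4.741 + 0.00613167 = 4.74713 m along the plane.
The resultant acts 0.341 + 0.00613167 = 0.347132 m (along the plate) below the hinge at the top edge, so the moment about the hinge is M = F × 0.347132 = 17.4149 × 0.347132 = 6.04527 kN·m.
A normal force at the bottom, 0.682 m from the hinge, must supply this moment: P = 6.04527/0.682 = 8.86403 kN.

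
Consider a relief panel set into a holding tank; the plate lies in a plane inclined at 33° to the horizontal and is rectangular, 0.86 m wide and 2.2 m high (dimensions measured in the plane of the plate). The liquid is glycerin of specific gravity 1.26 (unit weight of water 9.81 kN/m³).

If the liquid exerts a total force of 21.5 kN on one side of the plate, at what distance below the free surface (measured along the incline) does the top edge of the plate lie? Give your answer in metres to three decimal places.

γ = 1.26 × 9.81 = 12.3606 kN/m³.
A = 0.86 × 2.2 = 1.892 m².
From F = γ·h_c·A, the centroid depth is h_c = 21.5/(12.3606 × 1.892) = 0.919343 m.
Let θ = 33° be the plate's angle to the horizontal; measure y along the incline from where the plane meets the free surface. Vertical depth h = y·sinθ with sinθ = 0.544639.
Along the incline, y_c = h_c/sinθ = 0.919343/0.544639 = 1.68799 m.
The centroid lies 2.2/2 = 1.1 m below the top edge, so the top edge sits at y_top = 1.68799 − 1.1 = 0.58799 m along the incline.

y_top ≈ 0.588 m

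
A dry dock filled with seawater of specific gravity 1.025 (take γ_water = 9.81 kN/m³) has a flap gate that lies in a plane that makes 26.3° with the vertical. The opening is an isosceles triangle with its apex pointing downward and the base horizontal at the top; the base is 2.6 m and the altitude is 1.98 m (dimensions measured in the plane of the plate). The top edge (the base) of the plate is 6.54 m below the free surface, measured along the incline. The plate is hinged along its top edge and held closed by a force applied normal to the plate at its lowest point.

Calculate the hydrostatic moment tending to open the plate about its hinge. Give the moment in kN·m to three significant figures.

M ≈ 115 kN·m

γ = 1.025 × 9.81 = 10.05525 kN/m³.
The plate makes 26.3° with the vertical, i.e. θ = 90° − 26.3° = 63.7° to the horizontal. Measuring y along the incline from the free-surface line, vertical depth h = y·sinθ with sinθ = 0.896486.
With the apex down, the centroid sits h/3 = 1.98/3 = 0.66 m below the base (the top edge), so y_c = 6.54 + 0.66 = 7.2 m and h_c = 7.2 × 0.896486 = 6.4547 m.
A = ½ × 2.6 × 1.98 = 2.574 m².
Resultant F = γ·h_c·A = 10.05525 × 6.4547 × 2.574 = 167.062 kN.
I_c = b·h³/36 = 2.6 × 1.98³/36 = 0.560617 m⁴.
Centre of pressure: y_p = y_c + I_c/(y_c·A) = 7.2 + 0.560617/(7.2 × 2.574) = 7.2 + 0.03025 = 7.23025 m along the plane.
The resultant acts 0.66 + 0.03025 = 0.69025 m (along the plate) below the hinge at the top edge, so the moment about the hinge is M = F × 0.69025 = 167.062 × 0.69025 = 115.315 kN·m.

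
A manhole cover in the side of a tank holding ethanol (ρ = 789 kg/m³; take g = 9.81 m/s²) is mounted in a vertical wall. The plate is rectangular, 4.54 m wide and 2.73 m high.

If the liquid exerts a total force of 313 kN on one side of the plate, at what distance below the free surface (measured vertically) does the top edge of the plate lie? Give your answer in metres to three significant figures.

d_top ≈ 1.90 m

γ = ρg = 789 × 9.81 / 1000 = 7.74009 kN/m³.
A = 4.54 × 2.73 = 12.3942 m².
From F = γ·h_c·A, the centroid depth is h_c = 313/(7.74009 × 12.3942) = 3.26272 m.
The centroid lies 2.73/2 = 1.365 m below the top edge, so the top edge sits at h_top = 3.26272 − 1.365 = 1.89772 m below the surface.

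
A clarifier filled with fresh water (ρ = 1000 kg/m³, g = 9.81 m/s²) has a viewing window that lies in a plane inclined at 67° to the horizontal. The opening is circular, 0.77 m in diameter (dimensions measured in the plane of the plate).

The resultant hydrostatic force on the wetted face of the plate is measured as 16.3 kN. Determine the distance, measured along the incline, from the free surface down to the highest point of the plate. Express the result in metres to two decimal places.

γ = ρg = 1000 × 9.81 = 9810 N/m³ = 9.81 kN/m³.
A = π(0.385)² = 0.465663 m².
From F = γ·h_c·A, the centroid depth is h_c = 16.3/(9.81 × 0.465663) = 3.56818 m.
Let θ = 67° be the plate's angle to the horizontal; measure y along the incline from where the plane meets the free surface. Vertical depth h = y·sinθ with sinθ = 0.920505.
Along the incline, y_c = h_c/sinθ = 3.56818/0.920505 = 3.87633 m.
The centroid is at the centre, 0.385 m below the top of the plate, so the highest point sits at y_top = 3.87633 − 0.385 = 3.49133 m along the incline.

y_top ≈ 3.49 m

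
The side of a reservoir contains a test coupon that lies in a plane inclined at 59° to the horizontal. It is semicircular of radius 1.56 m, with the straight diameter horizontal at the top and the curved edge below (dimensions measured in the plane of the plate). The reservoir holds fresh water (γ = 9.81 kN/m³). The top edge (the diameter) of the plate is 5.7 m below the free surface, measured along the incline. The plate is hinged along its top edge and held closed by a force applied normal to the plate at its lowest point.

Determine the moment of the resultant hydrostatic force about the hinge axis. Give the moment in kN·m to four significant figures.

M ≈ 140.9 kN·m

γ = 9.81 kN/m³.
Let θ = 59° be the plate's angle to the horizontal; measure y along the incline from where the plane meets the free surface. Vertical depth h = y·sinθ with sinθ = 0.857167.
The centroid of a semicircle lies 4r/(3π) = 0.662085 m from the diameter, here below the top edge, so y_c = 5.7 + 0.662085 = 6.36209 m and h_c = 6.36209 × 0.857167 = 5.45337 m.
A = πr²/2 = π × 1.56²/2 = 3.82269 m².
Resultant F = γ·h_c·A = 9.81 × 5.45337 × 3.82269 = 204.505 kN.
I_c = (π/8 − 8/(9π))·r⁴ = 0.109757 × 1.56⁴ = 0.650026 m⁴.
Centre of pressure: y_p = y_c + I_c/(y_c·A) = 6.36209 + 0.650026/(6.36209 × 3.82269) = 6.36209 + 0.0267277 = 6.38882 m along the plane.
The resultant acts 0.662085 + 0.0267277 = 0.688813 m (along the plate) below the hinge at the top edge, so the moment about the hinge is M = F × 0.688813 = 204.505 × 0.688813 = 140.866 kN·m.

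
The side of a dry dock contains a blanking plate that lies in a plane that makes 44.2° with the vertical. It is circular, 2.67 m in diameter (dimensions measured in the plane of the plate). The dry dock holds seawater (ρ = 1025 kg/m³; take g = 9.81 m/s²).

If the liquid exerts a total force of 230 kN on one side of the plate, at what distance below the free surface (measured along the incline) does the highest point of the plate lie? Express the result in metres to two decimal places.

y_top ≈ 4.36 m

γ = ρg = 1025 × 9.81 / 1000 = 10.05525 kN/m³.
A = π(1.335)² = 5.59902 m².
From F = γ·h_c·A, the centroid depth is h_c = 230/(10.05525 × 5.59902) = 4.08529 m.
The plate makes 44.2° with the vertical, i.e. θ = 90° − 44.2° = 45.8° to the horizontal. Measuring y along the incline from the free-surface line, vertical depth h = y·sinθ with sinθ = 0.716911.
Along the incline, y_c = h_c/sinθ = 4.08529/0.716911 = 5.69846 m.
The centroid is at the centre, 1.335 m below the top of the plate, so the highest point sits at y_top = 5.69846 − 1.335 = 4.36346 m along the incline.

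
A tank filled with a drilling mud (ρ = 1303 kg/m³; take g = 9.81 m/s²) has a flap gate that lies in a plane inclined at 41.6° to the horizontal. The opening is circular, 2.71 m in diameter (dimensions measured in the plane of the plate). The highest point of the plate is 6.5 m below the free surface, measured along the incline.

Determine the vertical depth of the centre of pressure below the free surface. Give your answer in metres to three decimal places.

h_p = 5.254 m

γ = ρg = 1303 × 9.81 / 1000 = 12.78243 kN/m³.
Let θ = 41.6° be the plate's angle to the horizontal; measure y along the incline from where the plane meets the free surface. Vertical depth h = y·sinθ with sinθ = 0.663926.
The centroid is at the centre, 1.355 m below the top of the plate, so y_c = 6.5 + 1.355 = 7.855 m and h_c = 7.855 × 0.663926 = 5.21514 m.
A = π(1.355)² = 5.76804 m².
Resultant F = γ·h_c·A = 12.78243 × 5.21514 × 5.76804 = 384.51 kN.
I_c = πr⁴/4 = π × 1.355⁴/4 = 2.64757 m⁴.
Centre of pressure: y_p = y_c + I_c/(y_c·A) = 7.855 + 2.64757/(7.855 × 5.76804) = 7.855 + 0.058435 = 7.91344 m along the plane.
Vertically, h_p = y_p·sinθ = 7.91344 × 0.663926 = 5.25394 m.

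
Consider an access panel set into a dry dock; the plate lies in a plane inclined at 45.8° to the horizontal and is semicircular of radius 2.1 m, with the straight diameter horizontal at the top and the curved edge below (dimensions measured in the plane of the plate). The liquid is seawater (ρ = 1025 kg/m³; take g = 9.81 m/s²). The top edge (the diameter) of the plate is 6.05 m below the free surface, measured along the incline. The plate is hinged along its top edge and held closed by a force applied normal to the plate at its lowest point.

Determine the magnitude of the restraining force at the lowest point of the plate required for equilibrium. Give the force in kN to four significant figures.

P ≈ 154.4 kN

γ = ρg = 1025 × 9.81 / 1000 = 10.05525 kN/m³.
Let θ = 45.8° be the plate's angle to the horizontal; measure y along the incline from where the plane meets the free surface. Vertical depth h = y·sinθ with sinθ = 0.716911.
The centroid of a semicircle lies 4r/(3π) = 0.891268 m from the diameter, here below the top edge, so y_c = 6.05 + 0.891268 = 6.94127 m and h_c = 6.94127 × 0.716911 = 4.97627 m.
A = πr²/2 = π × 2.1²/2 = 6.92721 m².
Resultant F = γ·h_c·A = 10.05525 × 4.97627 × 6.92721 = 346.621 kN.
I_c = (π/8 − 8/(9π))·r⁴ = 0.109757 × 2.1⁴ = 2.13457 m⁴.
Centre of pressure: y_p = y_c + I_c/(y_c·A) = 6.94127 + 2.13457/(6.94127 × 6.92721) = 6.94127 + 0.0443929 = 6.98566 m along the plane.
The resultant acts 0.891268 + 0.0443929 = 0.935661 m (along the plate) below the hinge at the top edge, so the moment about the hinge is M = F × 0.935661 = 346.621 × 0.935661 = 324.32 kN·m.
A normal force at the bottom, 2.1 m from the hinge, must supply this moment: P = 324.32/2.1 = 154.438 kN.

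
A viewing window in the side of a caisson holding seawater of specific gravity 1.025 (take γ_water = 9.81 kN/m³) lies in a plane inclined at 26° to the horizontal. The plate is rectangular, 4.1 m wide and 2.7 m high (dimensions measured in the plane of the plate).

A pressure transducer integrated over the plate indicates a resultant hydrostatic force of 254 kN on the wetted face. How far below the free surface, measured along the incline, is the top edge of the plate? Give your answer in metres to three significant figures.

y_top ≈ 3.86 m

γ = 1.025 × 9.81 = 10.05525 kN/m³.
A = 4.1 × 2.7 = 11.07 m².
From F = γ·h_c·A, the centroid depth is h_c = 254/(10.05525 × 11.07) = 2.28188 m.
Let θ = 26° be the plate's angle to the horizontal; measure y along the incline from where the plane meets the free surface. Vertical depth h = y·sinθ with sinθ = 0.438371.
Along the incline, y_c = h_c/sinθ = 2.28188/0.438371 = 5.20536 m.
The centroid lies 2.7/2 = 1.35 m below the top edge, so the top edge sits at y_top = 5.20536 − 1.35 = 3.85536 m along the incline.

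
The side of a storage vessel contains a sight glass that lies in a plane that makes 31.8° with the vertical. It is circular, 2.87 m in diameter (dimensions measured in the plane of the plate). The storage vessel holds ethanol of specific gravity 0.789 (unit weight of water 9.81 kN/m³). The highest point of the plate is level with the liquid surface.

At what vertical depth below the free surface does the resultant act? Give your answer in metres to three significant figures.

h_p = 1.52 m

γ = 0.789 × 9.81 = 7.74009 kN/m³.
The plate makes 31.8° with the vertical, i.e. θ = 90° − 31.8° = 58.2° to the horizontal. Measuring y along the incline from the free-surface line, vertical depth h = y·sinθ with sinθ = 0.849893.
The centroid is at the centre, 1.435 m below the top of the plate, so y_c = 1.435 m and h_c = 1.435 × 0.849893 = 1.2196 m.
A = π(1.435)² = 6.46925 m².
Resultant F = γ·h_c·A = 7.74009 × 1.2196 × 6.46925 = 61.0685 kN.
I_c = πr⁴/4 = π × 1.435⁴/4 = 3.33041 m⁴.
Centre of pressure: y_p = y_c + I_c/(y_c·A) = 1.435 + 3.33041/(1.435 × 6.46925) = 1.435 + 0.35875 = 1.79375 m along the plane.
Vertically, h_p = y_p·sinθ = 1.79375 × 0.849893 = 1.5245 m.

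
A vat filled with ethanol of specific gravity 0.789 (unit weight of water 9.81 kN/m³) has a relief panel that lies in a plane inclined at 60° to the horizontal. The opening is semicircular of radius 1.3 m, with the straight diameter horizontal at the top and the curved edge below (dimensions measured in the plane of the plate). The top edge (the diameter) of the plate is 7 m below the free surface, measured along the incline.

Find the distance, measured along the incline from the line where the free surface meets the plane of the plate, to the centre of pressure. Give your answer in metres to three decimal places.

γ = 0.789 × 9.81 = 7.74009 kN/m³.
Let θ = 60° be the plate's angle to the horizontal; measure y along the incline from where the plane meets the free surface. Vertical depth h = y·sinθ with sinθ = 0.866025.
The centroid of a semicircle lies 4r/(3π) = 0.551737 m from the diameter, here below the top edge, so y_c = 7 + 0.551737 = 7.55174 m and h_c = 7.55174 × 0.866025 = 6.54 m.
A = πr²/2 = π × 1.3²/2 = 2.65465 m².
Resultant F = γ·h_c·A = 7.74009 × 6.54 × 2.65465 = 134.379 kN.
I_c = (π/8 − 8/(9π))·r⁴ = 0.109757 × 1.3⁴ = 0.313477 m⁴.
Centre of pressure: y_p = y_c + I_c/(y_c·A) = 7.55174 + 0.313477/(7.55174 × 2.65465) = 7.55174 + 0.0156369 = 7.56738 m along the plane.

y_p = 7.567 m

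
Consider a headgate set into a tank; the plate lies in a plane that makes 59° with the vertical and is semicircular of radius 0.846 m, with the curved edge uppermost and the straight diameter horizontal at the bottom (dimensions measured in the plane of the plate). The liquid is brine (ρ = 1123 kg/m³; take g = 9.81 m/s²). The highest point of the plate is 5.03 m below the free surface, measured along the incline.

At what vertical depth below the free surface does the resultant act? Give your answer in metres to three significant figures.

h_p = 2.85 m

γ = ρg = 1123 × 9.81 / 1000 = 11.01663 kN/m³.
The plate makes 59° with the vertical, i.e. θ = 90° − 59° = 31° to the horizontal. Measuring y along the incline from the free-surface line, vertical depth h = y·sinθ with sinθ = 0.515038.
The centroid lies 4r/(3π) = 0.359054 m above the diameter, so r − 4r/(3π) = 0.846 − 0.359054 = 0.486946 m below the topmost point, so y_c = 5.03 + 0.486946 = 5.51695 m and h_c = 5.51695 × 0.515038 = 2.84144 m.
A = πr²/2 = π × 0.846²/2 = 1.12424 m².
Resultant F = γ·h_c·A = 11.01663 × 2.84144 × 1.12424 = 35.1922 kN.
I_c = (π/8 − 8/(9π))·r⁴ = 0.109757 × 0.846⁴ = 0.056223 m⁴.
Centre of pressure: y_p = y_c + I_c/(y_c·A) = 5.51695 + 0.056223/(5.51695 × 1.12424) = 5.51695 + 0.00906475 = 5.52601 m along the plane.
Vertically, h_p = y_p·sinθ = 5.52601 × 0.515038 = 2.84611 m.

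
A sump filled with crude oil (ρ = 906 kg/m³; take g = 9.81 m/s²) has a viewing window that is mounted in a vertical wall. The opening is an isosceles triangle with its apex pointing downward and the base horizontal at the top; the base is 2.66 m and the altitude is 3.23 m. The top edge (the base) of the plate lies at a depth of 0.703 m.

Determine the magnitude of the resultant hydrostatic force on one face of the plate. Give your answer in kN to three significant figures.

F ≈ 68.0 kN

γ = ρg = 906 × 9.81 / 1000 = 8.88786 kN/m³.
With the apex down, the centroid sits h/3 = 3.23/3 = 1.07667 m below the base (the top edge), so the centroid depth is h_c = 0.703 + 1.07667 = 1.77967 m.
A = ½ × 2.66 × 3.23 = 4.2959 m².
Resultant F = γ·h_c·A = 8.88786 × 1.77967 × 4.2959 = 67.9502 kN.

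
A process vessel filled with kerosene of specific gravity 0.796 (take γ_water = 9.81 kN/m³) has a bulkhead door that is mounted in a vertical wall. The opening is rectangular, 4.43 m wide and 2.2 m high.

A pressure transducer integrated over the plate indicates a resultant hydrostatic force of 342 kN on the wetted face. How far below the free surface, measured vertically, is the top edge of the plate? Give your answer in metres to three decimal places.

γ = 0.796 × 9.81 = 7.80876 kN/m³.
A = 4.43 × 2.2 = 9.746 m².
From F = γ·h_c·A, the centroid depth is h_c = 342/(7.80876 × 9.746) = 4.49384 m.
The centroid lies 2.2/2 = 1.1 m below the top edge, so the top edge sits at h_top = 4.49384 − 1.1 = 3.39384 m below the surface.

d_top ≈ 3.394 m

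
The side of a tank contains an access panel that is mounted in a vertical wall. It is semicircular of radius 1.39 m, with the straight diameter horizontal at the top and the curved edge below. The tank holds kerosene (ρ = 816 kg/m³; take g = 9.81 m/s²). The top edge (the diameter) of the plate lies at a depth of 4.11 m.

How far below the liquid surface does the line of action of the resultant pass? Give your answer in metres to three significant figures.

γ = ρg = 816 × 9.81 / 1000 = 8.00496 kN/m³.
The centroid of a semicircle lies 4r/(3π) = 0.589934 m from the diameter, here below the top edge, so the centroid depth is h_c = 4.11 + 0.589934 = 4.69993 m.
A = πr²/2 = π × 1.39²/2 = 3.03494 m².
Resultant F = γ·h_c·A = 8.00496 × 4.69993 × 3.03494 = 114.183 kN.
I_c = (π/8 − 8/(9π))·r⁴ = 0.109757 × 1.39⁴ = 0.409724 m⁴.
Centre of pressure: y_p = y_c + I_c/(y_c·A) = 4.69993 + 0.409724/(4.69993 × 3.03494) = 4.69993 + 0.0287243 = 4.72865 m along the plane.

h_p = 4.73 m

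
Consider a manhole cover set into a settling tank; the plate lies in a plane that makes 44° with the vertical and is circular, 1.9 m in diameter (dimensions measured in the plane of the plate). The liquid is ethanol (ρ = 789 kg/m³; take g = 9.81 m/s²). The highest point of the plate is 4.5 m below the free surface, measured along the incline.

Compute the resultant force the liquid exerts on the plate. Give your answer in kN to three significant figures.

γ = ρg = 789 × 9.81 / 1000 = 7.74009 kN/m³.
The plate makes 44° with the vertical, i.e. θ = 90° − 44° = 46° to the horizontal. Measuring y along the incline from the free-surface line, vertical depth h = y·sinθ with sinθ = 0.719340.
The centroid is at the centre, 0.95 m below the top of the plate, so y_c = 4.5 + 0.95 = 5.45 m and h_c = 5.45 × 0.719340 = 3.9204 m.
A = π(0.95)² = 2.83529 m².
Resultant F = γ·h_c·A = 7.74009 × 3.9204 × 2.83529 = 86.0347 kN.

F ≈ 86.0 kN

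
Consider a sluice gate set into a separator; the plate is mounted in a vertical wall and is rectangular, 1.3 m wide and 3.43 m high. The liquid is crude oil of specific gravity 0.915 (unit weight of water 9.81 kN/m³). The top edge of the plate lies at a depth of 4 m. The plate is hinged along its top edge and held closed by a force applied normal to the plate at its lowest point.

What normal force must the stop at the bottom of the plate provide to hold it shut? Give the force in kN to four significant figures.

γ = 0.915 × 9.81 = 8.97615 kN/m³.
The centroid lies 3.43/2 = 1.715 m below the top edge, so the centroid depth is h_c = 4 + 1.715 = 5.715 m.
A = 1.3 × 3.43 = 4.459 m².
Resultant F = γ·h_c·A = 8.97615 × 5.715 × 4.459 = 228.741 kN.
I_c = b·h³/12 = 1.3 × 3.43³/12 = 4.37164 m⁴.
Centre of pressure: y_p = y_c + I_c/(y_c·A) = 5.715 + 4.37164/(5.715 × 4.459) = 5.715 + 0.17155 = 5.88655 m along the plane.
The resultant acts 1.715 + 0.17155 = 1.88655 m (along the plate) below the hinge at the top edge, so the moment about the hinge is M = F × 1.88655 = 228.741 × 1.88655 = 431.531 kN·m.
A normal force at the bottom, 3.43 m from the hinge, must supply this moment: P = 431.531/3.43 = 125.811 kN.

P ≈ 125.8 kN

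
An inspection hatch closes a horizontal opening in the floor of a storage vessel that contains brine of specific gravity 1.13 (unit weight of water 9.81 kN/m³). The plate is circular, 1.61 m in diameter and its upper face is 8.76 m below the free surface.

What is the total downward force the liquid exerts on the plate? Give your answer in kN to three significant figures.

F ≈ 198 kN

γ = 1.13 × 9.81 = 11.0853 kN/m³.
The plate is horizontal, so pressure is uniform at p = γ·h = 11.0853 × 8.76 = 97.1072 kN/m².
A = π(0.805)² = 2.03583 m².
F = p·A = 97.1072 × 2.03583 = 197.694 kN.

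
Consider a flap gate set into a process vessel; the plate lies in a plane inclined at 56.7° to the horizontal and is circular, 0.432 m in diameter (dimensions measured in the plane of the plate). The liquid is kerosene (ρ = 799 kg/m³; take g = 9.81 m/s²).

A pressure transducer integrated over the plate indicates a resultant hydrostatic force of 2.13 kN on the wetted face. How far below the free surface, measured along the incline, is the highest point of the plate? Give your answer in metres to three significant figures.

γ = ρg = 799 × 9.81 / 1000 = 7.83819 kN/m³.
A = π(0.216)² = 0.146574 m².
From F = γ·h_c·A, the centroid depth is h_c = 2.13/(7.83819 × 0.146574) = 1.85399 m.
Let θ = 56.7° be the plate's angle to the horizontal; measure y along the incline from where the plane meets the free surface. Vertical depth h = y·sinθ with sinθ = 0.835807.
Along the incline, y_c = h_c/sinθ = 1.85399/0.835807 = 2.2182 m.
The centroid is at the centre, 0.216 m below the top of the plate, so the highest point sits at y_top = 2.2182 − 0.216 = 2.0022 m along the incline.

y_top ≈ 2.00 m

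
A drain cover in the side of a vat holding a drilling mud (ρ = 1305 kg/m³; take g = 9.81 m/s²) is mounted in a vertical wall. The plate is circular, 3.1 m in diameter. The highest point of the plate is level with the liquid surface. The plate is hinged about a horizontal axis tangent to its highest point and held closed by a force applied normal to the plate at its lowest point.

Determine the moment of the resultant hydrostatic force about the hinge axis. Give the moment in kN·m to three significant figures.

γ = ρg = 1305 × 9.81 / 1000 = 12.80205 kN/m³.
The centroid is at the centre, 1.55 m below the top of the plate, so the centroid depth is h_c = 1.55 m.
A = π(1.55)² = 7.54768 m².
Resultant F = γ·h_c·A = 12.80205 × 1.55 × 7.54768 = 149.77 kN.
I_c = πr⁴/4 = π × 1.55⁴/4 = 4.53332 m⁴.
Centre of pressure: y_p = y_c + I_c/(y_c·A) = 1.55 + 4.53332/(1.55 × 7.54768) = 1.55 + 0.3875 = 1.9375 m along the plane.
The resultant acts 1.55 + 0.3875 = 1.9375 m (along the plate) below the hinge at the top edge, so the moment about the hinge is M = F × 1.9375 = 149.77 × 1.9375 = 290.179 kN·m.

M ≈ 290 kN·m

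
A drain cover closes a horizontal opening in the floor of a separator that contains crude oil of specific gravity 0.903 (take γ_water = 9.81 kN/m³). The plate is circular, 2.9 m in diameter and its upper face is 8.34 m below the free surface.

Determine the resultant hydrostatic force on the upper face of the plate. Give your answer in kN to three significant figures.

γ = 0.903 × 9.81 = 8.85843 kN/m³.
The plate is horizontal, so pressure is uniform at p = γ·h = 8.85843 × 8.34 = 73.8793 kN/m².
A = π(1.45)² = 6.6052 m².
F = p·A = 73.8793 × 6.6052 = 487.988 kN.

F ≈ 488 kN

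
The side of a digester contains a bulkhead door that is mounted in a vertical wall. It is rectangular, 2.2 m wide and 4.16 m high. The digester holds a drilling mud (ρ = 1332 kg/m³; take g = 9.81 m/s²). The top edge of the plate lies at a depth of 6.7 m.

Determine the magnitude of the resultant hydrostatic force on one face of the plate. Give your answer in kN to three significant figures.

γ = ρg = 1332 × 9.81 / 1000 = 13.06692 kN/m³.
The centroid lies 4.16/2 = 2.08 m below the top edge, so the centroid depth is h_c = 6.7 + 2.08 = 8.78 m.
A = 2.2 × 4.16 = 9.152 m².
Resultant F = γ·h_c·A = 13.06692 × 8.78 × 9.152 = 1049.99 kN.

F ≈ 1050 kN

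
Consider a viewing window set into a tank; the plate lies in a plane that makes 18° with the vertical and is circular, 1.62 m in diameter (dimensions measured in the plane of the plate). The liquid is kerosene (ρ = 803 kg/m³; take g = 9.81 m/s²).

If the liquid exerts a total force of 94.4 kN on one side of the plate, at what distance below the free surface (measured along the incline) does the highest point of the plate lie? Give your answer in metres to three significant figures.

y_top ≈ 5.30 m

γ = ρg = 803 × 9.81 / 1000 = 7.87743 kN/m³.
A = π(0.81)² = 2.0612 m².
From F = γ·h_c·A, the centroid depth is h_c = 94.4/(7.87743 × 2.0612) = 5.8139 m.
The plate makes 18° with the vertical, i.e. θ = 90° − 18° = 72° to the horizontal. Measuring y along the incline from the free-surface line, vertical depth h = y·sinθ with sinθ = 0.951057.
Along the incline, y_c = h_c/sinθ = 5.8139/0.951057 = 6.11309 m.
The centroid is at the centre, 0.81 m below the top of the plate, so the highest point sits at y_top = 6.11309 − 0.81 = 5.30309 m along the incline.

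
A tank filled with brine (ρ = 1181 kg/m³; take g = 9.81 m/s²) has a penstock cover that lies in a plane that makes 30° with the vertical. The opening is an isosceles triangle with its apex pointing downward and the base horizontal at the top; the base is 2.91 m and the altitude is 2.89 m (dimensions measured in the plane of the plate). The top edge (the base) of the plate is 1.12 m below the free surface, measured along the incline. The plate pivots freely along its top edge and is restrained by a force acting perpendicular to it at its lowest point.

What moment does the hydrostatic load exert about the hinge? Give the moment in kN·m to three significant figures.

M ≈ 104 kN·m

γ = ρg = 1181 × 9.81 / 1000 = 11.58561 kN/m³.
The plate makes 30° with the vertical, i.e. θ = 90° − 30° = 60° to the horizontal. Measuring y along the incline from the free-surface line, vertical depth h = y·sinθ with sinθ = 0.866025.
With the apex down, the centroid sits h/3 = 2.89/3 = 0.963333 m below the base (the top edge), so y_c = 1.12 + 0.963333 = 2.08333 m and h_c = 2.08333 × 0.866025 = 1.80422 m.
A = ½ × 2.91 × 2.89 = 4.20495 m².
Resultant F = γ·h_c·A = 11.58561 × 1.80422 × 4.20495 = 87.896 kN.
I_c = b·h³/36 = 2.91 × 2.89³/36 = 1.95112 m⁴.
Centre of pressure: y_p = y_c + I_c/(y_c·A) = 2.08333 + 1.95112/(2.08333 × 4.20495) = 2.08333 + 0.222723 = 2.30605 m along the plane.
The resultant acts 0.963333 + 0.222723 = 1.18606 m (along the plate) below the hinge at the top edge, so the moment about the hinge is M = F × 1.18606 = 87.896 × 1.18606 = 104.25 kN·m.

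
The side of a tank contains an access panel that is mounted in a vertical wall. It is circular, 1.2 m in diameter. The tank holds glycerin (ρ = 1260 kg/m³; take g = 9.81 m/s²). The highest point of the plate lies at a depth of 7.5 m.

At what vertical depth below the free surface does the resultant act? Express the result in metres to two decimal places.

γ = ρg = 1260 × 9.81 / 1000 = 12.3606 kN/m³.
The centroid is at the centre, 0.6 m below the top of the plate, so the centroid depth is h_c = 7.5 + 0.6 = 8.1 m.
A = π(0.6)² = 1.13097 m².
Resultant F = γ·h_c·A = 12.3606 × 8.1 × 1.13097 = 113.234 kN.
I_c = πr⁴/4 = π × 0.6⁴/4 = 0.101788 m⁴.
Centre of pressure: y_p = y_c + I_c/(y_c·A) = 8.1 + 0.101788/(8.1 × 1.13097) = 8.1 + 0.0111112 = 8.11111 m along the plane.

h_p = 8.11 m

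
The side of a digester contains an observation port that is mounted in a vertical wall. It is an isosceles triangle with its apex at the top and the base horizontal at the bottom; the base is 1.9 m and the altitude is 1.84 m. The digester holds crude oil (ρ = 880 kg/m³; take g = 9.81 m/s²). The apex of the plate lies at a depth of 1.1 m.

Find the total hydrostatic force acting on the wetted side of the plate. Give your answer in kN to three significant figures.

γ = ρg = 880 × 9.81 / 1000 = 8.6328 kN/m³.
With the apex up, the centroid sits 2h/3 = 2 × 1.84/3 = 1.22667 m below the apex, so the centroid depth is h_c = 1.1 + 1.22667 = 2.32667 m.
A = ½ × 1.9 × 1.84 = 1.748 m².
Resultant F = γ·h_c·A = 8.6328 × 2.32667 × 1.748 = 35.1098 kN.

F ≈ 35.1 kN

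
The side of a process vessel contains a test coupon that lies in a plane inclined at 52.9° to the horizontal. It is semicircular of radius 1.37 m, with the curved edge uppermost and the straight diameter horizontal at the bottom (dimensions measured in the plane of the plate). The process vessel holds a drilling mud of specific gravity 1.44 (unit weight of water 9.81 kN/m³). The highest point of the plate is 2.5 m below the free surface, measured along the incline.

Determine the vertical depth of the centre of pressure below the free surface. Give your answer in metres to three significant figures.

h_p = 2.65 m

γ = 1.44 × 9.81 = 14.1264 kN/m³.
Let θ = 52.9° be the plate's angle to the horizontal; measure y along the incline from where the plane meets the free surface. Vertical depth h = y·sinθ with sinθ = 0.797584.
The centroid lies 4r/(3π) = 0.581446 m above the diameter, so r − 4r/(3π) = 1.37 − 0.581446 = 0.788554 m below the topmost point, so y_c = 2.5 + 0.788554 = 3.28855 m and h_c = 3.28855 × 0.797584 = 2.62289 m.
A = πr²/2 = π × 1.37²/2 = 2.94823 m².
Resultant F = γ·h_c·A = 14.1264 × 2.62289 × 2.94823 = 109.238 kN.
I_c = (π/8 − 8/(9π))·r⁴ = 0.109757 × 1.37⁴ = 0.386647 m⁴.
Centre of pressure: y_p = y_c + I_c/(y_c·A) = 3.28855 + 0.386647/(3.28855 × 2.94823) = 3.28855 + 0.0398794 = 3.32843 m along the plane.
Vertically, h_p = y_p·sinθ = 3.32843 × 0.797584 = 2.6547 m.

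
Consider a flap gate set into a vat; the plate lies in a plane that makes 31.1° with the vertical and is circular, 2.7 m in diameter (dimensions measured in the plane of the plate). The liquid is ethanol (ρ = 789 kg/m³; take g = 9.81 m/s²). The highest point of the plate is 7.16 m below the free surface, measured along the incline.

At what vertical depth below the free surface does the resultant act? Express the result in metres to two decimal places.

h_p = 7.33 m

γ = ρg = 789 × 9.81 / 1000 = 7.74009 kN/m³.
The plate makes 31.1° with the vertical, i.e. θ = 90° − 31.1° = 58.9° to the horizontal. Measuring y along the incline from the free-surface line, vertical depth h = y·sinθ with sinθ = 0.856267.
The centroid is at the centre, 1.35 m below the top of the plate, so y_c = 7.16 + 1.35 = 8.51 m and h_c = 8.51 × 0.856267 = 7.28683 m.
A = π(1.35)² = 5.72555 m².
Resultant F = γ·h_c·A = 7.74009 × 7.28683 × 5.72555 = 322.925 kN.
I_c = πr⁴/4 = π × 1.35⁴/4 = 2.6087 m⁴.
Centre of pressure: y_p = y_c + I_c/(y_c·A) = 8.51 + 2.6087/(8.51 × 5.72555) = 8.51 + 0.0535399 = 8.56354 m along the plane.
Vertically, h_p = y_p·sinθ = 8.56354 × 0.856267 = 7.33268 m.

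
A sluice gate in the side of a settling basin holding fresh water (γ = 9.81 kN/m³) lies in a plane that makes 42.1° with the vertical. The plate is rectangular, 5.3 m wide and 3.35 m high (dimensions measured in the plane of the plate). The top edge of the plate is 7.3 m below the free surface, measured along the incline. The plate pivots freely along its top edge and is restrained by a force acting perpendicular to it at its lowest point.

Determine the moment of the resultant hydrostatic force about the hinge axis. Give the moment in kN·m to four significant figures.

γ = 9.81 kN/m³.
The plate makes 42.1° with the vertical, i.e. θ = 90° − 42.1° = 47.9° to the horizontal. Measuring y along the incline from the free-surface line, vertical depth h = y·sinθ with sinθ = 0.741976.
The centroid lies 3.35/2 = 1.675 m below the top edge, so y_c = 7.3 + 1.675 = 8.975 m and h_c = 8.975 × 0.741976 = 6.65923 m.
A = 5.3 × 3.35 = 17.755 m².
Resultant F = γ·h_c·A = 9.81 × 6.65923 × 17.755 = 1159.88 kN.
I_c = b·h³/12 = 5.3 × 3.35³/12 = 16.6046 m⁴.
Centre of pressure: y_p = y_c + I_c/(y_c·A) = 8.975 + 16.6046/(8.975 × 17.755) = 8.975 + 0.104201 = 9.0792 m along the plane.
The resultant acts 1.675 + 0.104201 = 1.7792 m (along the plate) below the hinge at the top edge, so the moment about the hinge is M = F × 1.7792 = 1159.88 × 1.7792 = 2063.66 kN·m.

M ≈ 2064 kN·m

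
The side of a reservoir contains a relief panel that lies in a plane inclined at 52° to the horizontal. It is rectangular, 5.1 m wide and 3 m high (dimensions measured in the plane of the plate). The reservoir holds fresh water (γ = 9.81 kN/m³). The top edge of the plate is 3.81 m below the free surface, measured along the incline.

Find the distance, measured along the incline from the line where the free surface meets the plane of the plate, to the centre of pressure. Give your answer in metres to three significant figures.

γ = 9.81 kN/m³.
Let θ = 52° be the plate's angle to the horizontal; measure y along the incline from where the plane meets the free surface. Vertical depth h = y·sinθ with sinθ = 0.788011.
The centroid lies 3/2 = 1.5 m below the top edge, so y_c = 3.81 + 1.5 = 5.31 m and h_c = 5.31 × 0.788011 = 4.18434 m.
A = 5.1 × 3 = 15.3 m².
Resultant F = γ·h_c·A = 9.81 × 4.18434 × 15.3 = 628.04 kN.
I_c = b·h³/12 = 5.1 × 3³/12 = 11.475 m⁴.
Centre of pressure: y_p = y_c + I_c/(y_c·A) = 5.31 + 11.475/(5.31 × 15.3) = 5.31 + 0.141243 = 5.45124 m along the plane.

y_p = 5.45 m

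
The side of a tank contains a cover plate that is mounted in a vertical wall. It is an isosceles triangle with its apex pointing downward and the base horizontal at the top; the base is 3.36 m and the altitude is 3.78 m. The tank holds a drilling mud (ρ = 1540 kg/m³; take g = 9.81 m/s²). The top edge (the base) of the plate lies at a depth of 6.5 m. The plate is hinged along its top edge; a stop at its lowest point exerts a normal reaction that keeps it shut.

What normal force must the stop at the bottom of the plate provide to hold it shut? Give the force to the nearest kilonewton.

P ≈ 268 kN

γ = ρg = 1540 × 9.81 / 1000 = 15.1074 kN/m³.
With the apex down, the centroid sits h/3 = 3.78/3 = 1.26 m below the base (the top edge), so the centroid depth is h_c = 6.5 + 1.26 = 7.76 m.
A = ½ × 3.36 × 3.78 = 6.3504 m².
Resultant F = γ·h_c·A = 15.1074 × 7.76 × 6.3504 = 744.479 kN.
I_c = b·h³/36 = 3.36 × 3.78³/36 = 5.04095 m⁴.
Centre of pressure: y_p = y_c + I_c/(y_c·A) = 7.76 + 5.04095/(7.76 × 6.3504) = 7.76 + 0.102294 = 7.86229 m along the plane.
The resultant acts 1.26 + 0.102294 = 1.36229 m (along the plate) below the hinge at the top edge, so the moment about the hinge is M = F × 1.36229 = 744.479 × 1.36229 = 1014.2 kN·m.
A normal force at the bottom, 3.78 m from the hinge, must supply this moment: P = 1014.2/3.78 = 268.307 kN.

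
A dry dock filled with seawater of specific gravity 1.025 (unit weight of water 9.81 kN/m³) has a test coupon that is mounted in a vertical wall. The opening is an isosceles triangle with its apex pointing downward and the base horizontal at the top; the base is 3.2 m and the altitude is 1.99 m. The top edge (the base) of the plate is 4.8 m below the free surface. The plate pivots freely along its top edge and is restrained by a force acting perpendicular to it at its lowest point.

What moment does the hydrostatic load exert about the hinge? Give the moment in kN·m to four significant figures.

γ = 1.025 × 9.81 = 10.05525 kN/m³.
With the apex down, the centroid sits h/3 = 1.99/3 = 0.663333 m below the base (the top edge), so the centroid depth is h_c = 4.8 + 0.663333 = 5.46333 m.
A = ½ × 3.2 × 1.99 = 3.184 m².
Resultant F = γ·h_c·A = 10.05525 × 5.46333 × 3.184 = 174.914 kN.
I_c = b·h³/36 = 3.2 × 1.99³/36 = 0.700498 m⁴.
Centre of pressure: y_p = y_c + I_c/(y_c·A) = 5.46333 + 0.700498/(5.46333 × 3.184) = 5.46333 + 0.0402695 = 5.5036 m along the plane.
The resultant acts 0.663333 + 0.0402695 = 0.703602 m (along the plate) below the hinge at the top edge, so the moment about the hinge is M = F × 0.703602 = 174.914 × 0.703602 = 123.07 kN·m.

M ≈ 123.1 kN·m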